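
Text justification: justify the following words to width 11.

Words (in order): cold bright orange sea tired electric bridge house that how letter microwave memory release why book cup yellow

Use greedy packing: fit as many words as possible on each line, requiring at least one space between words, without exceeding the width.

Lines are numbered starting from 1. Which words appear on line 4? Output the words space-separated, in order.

Line 1: ['cold', 'bright'] (min_width=11, slack=0)
Line 2: ['orange', 'sea'] (min_width=10, slack=1)
Line 3: ['tired'] (min_width=5, slack=6)
Line 4: ['electric'] (min_width=8, slack=3)
Line 5: ['bridge'] (min_width=6, slack=5)
Line 6: ['house', 'that'] (min_width=10, slack=1)
Line 7: ['how', 'letter'] (min_width=10, slack=1)
Line 8: ['microwave'] (min_width=9, slack=2)
Line 9: ['memory'] (min_width=6, slack=5)
Line 10: ['release', 'why'] (min_width=11, slack=0)
Line 11: ['book', 'cup'] (min_width=8, slack=3)
Line 12: ['yellow'] (min_width=6, slack=5)

Answer: electric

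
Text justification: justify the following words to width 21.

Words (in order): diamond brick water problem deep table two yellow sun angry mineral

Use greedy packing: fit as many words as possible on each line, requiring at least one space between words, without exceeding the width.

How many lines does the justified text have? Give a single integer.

Answer: 4

Derivation:
Line 1: ['diamond', 'brick', 'water'] (min_width=19, slack=2)
Line 2: ['problem', 'deep', 'table'] (min_width=18, slack=3)
Line 3: ['two', 'yellow', 'sun', 'angry'] (min_width=20, slack=1)
Line 4: ['mineral'] (min_width=7, slack=14)
Total lines: 4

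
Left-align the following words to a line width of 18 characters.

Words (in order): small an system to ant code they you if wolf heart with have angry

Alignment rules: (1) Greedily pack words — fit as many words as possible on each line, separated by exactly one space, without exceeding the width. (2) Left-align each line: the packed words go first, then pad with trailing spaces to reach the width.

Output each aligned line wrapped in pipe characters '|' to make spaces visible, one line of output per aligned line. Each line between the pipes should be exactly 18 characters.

Answer: |small an system to|
|ant code they you |
|if wolf heart with|
|have angry        |

Derivation:
Line 1: ['small', 'an', 'system', 'to'] (min_width=18, slack=0)
Line 2: ['ant', 'code', 'they', 'you'] (min_width=17, slack=1)
Line 3: ['if', 'wolf', 'heart', 'with'] (min_width=18, slack=0)
Line 4: ['have', 'angry'] (min_width=10, slack=8)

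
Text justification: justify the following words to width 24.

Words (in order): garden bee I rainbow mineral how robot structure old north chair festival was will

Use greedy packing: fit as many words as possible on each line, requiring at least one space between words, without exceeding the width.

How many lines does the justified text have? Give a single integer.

Answer: 4

Derivation:
Line 1: ['garden', 'bee', 'I', 'rainbow'] (min_width=20, slack=4)
Line 2: ['mineral', 'how', 'robot'] (min_width=17, slack=7)
Line 3: ['structure', 'old', 'north'] (min_width=19, slack=5)
Line 4: ['chair', 'festival', 'was', 'will'] (min_width=23, slack=1)
Total lines: 4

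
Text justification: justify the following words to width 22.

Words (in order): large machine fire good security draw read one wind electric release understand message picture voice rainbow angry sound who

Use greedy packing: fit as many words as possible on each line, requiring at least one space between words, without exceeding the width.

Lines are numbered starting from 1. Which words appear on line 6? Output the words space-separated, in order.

Answer: rainbow angry sound

Derivation:
Line 1: ['large', 'machine', 'fire'] (min_width=18, slack=4)
Line 2: ['good', 'security', 'draw'] (min_width=18, slack=4)
Line 3: ['read', 'one', 'wind', 'electric'] (min_width=22, slack=0)
Line 4: ['release', 'understand'] (min_width=18, slack=4)
Line 5: ['message', 'picture', 'voice'] (min_width=21, slack=1)
Line 6: ['rainbow', 'angry', 'sound'] (min_width=19, slack=3)
Line 7: ['who'] (min_width=3, slack=19)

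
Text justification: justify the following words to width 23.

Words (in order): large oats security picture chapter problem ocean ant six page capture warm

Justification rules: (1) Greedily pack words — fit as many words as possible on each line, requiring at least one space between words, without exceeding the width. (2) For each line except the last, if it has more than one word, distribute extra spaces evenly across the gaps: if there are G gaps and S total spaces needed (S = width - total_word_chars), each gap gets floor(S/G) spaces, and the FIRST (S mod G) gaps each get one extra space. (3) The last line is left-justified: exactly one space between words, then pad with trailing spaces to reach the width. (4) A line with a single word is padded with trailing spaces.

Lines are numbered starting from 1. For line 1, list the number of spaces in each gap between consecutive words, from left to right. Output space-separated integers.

Answer: 3 3

Derivation:
Line 1: ['large', 'oats', 'security'] (min_width=19, slack=4)
Line 2: ['picture', 'chapter', 'problem'] (min_width=23, slack=0)
Line 3: ['ocean', 'ant', 'six', 'page'] (min_width=18, slack=5)
Line 4: ['capture', 'warm'] (min_width=12, slack=11)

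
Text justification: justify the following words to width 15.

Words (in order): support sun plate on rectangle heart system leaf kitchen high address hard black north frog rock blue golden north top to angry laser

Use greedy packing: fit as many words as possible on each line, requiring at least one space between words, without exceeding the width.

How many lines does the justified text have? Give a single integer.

Line 1: ['support', 'sun'] (min_width=11, slack=4)
Line 2: ['plate', 'on'] (min_width=8, slack=7)
Line 3: ['rectangle', 'heart'] (min_width=15, slack=0)
Line 4: ['system', 'leaf'] (min_width=11, slack=4)
Line 5: ['kitchen', 'high'] (min_width=12, slack=3)
Line 6: ['address', 'hard'] (min_width=12, slack=3)
Line 7: ['black', 'north'] (min_width=11, slack=4)
Line 8: ['frog', 'rock', 'blue'] (min_width=14, slack=1)
Line 9: ['golden', 'north'] (min_width=12, slack=3)
Line 10: ['top', 'to', 'angry'] (min_width=12, slack=3)
Line 11: ['laser'] (min_width=5, slack=10)
Total lines: 11

Answer: 11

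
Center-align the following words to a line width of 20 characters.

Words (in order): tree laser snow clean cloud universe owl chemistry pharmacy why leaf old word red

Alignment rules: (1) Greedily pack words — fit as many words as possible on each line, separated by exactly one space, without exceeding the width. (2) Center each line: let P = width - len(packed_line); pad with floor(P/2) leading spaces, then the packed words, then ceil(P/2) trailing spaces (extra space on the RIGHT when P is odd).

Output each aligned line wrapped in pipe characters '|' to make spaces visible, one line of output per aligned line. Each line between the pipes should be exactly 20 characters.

Line 1: ['tree', 'laser', 'snow'] (min_width=15, slack=5)
Line 2: ['clean', 'cloud', 'universe'] (min_width=20, slack=0)
Line 3: ['owl', 'chemistry'] (min_width=13, slack=7)
Line 4: ['pharmacy', 'why', 'leaf'] (min_width=17, slack=3)
Line 5: ['old', 'word', 'red'] (min_width=12, slack=8)

Answer: |  tree laser snow   |
|clean cloud universe|
|   owl chemistry    |
| pharmacy why leaf  |
|    old word red    |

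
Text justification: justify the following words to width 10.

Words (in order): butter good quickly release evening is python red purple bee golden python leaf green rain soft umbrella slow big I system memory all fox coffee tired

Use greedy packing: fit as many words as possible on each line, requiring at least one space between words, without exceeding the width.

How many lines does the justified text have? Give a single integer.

Line 1: ['butter'] (min_width=6, slack=4)
Line 2: ['good'] (min_width=4, slack=6)
Line 3: ['quickly'] (min_width=7, slack=3)
Line 4: ['release'] (min_width=7, slack=3)
Line 5: ['evening', 'is'] (min_width=10, slack=0)
Line 6: ['python', 'red'] (min_width=10, slack=0)
Line 7: ['purple', 'bee'] (min_width=10, slack=0)
Line 8: ['golden'] (min_width=6, slack=4)
Line 9: ['python'] (min_width=6, slack=4)
Line 10: ['leaf', 'green'] (min_width=10, slack=0)
Line 11: ['rain', 'soft'] (min_width=9, slack=1)
Line 12: ['umbrella'] (min_width=8, slack=2)
Line 13: ['slow', 'big', 'I'] (min_width=10, slack=0)
Line 14: ['system'] (min_width=6, slack=4)
Line 15: ['memory', 'all'] (min_width=10, slack=0)
Line 16: ['fox', 'coffee'] (min_width=10, slack=0)
Line 17: ['tired'] (min_width=5, slack=5)
Total lines: 17

Answer: 17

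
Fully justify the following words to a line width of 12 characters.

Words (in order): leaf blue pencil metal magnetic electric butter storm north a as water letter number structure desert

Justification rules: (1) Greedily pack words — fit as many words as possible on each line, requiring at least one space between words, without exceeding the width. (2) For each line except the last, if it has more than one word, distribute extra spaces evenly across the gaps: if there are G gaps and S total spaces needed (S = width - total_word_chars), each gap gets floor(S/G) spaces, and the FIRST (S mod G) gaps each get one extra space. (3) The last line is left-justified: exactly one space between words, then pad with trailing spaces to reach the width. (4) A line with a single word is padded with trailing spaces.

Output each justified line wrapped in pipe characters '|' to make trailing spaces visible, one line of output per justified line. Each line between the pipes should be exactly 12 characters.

Answer: |leaf    blue|
|pencil metal|
|magnetic    |
|electric    |
|butter storm|
|north  a  as|
|water letter|
|number      |
|structure   |
|desert      |

Derivation:
Line 1: ['leaf', 'blue'] (min_width=9, slack=3)
Line 2: ['pencil', 'metal'] (min_width=12, slack=0)
Line 3: ['magnetic'] (min_width=8, slack=4)
Line 4: ['electric'] (min_width=8, slack=4)
Line 5: ['butter', 'storm'] (min_width=12, slack=0)
Line 6: ['north', 'a', 'as'] (min_width=10, slack=2)
Line 7: ['water', 'letter'] (min_width=12, slack=0)
Line 8: ['number'] (min_width=6, slack=6)
Line 9: ['structure'] (min_width=9, slack=3)
Line 10: ['desert'] (min_width=6, slack=6)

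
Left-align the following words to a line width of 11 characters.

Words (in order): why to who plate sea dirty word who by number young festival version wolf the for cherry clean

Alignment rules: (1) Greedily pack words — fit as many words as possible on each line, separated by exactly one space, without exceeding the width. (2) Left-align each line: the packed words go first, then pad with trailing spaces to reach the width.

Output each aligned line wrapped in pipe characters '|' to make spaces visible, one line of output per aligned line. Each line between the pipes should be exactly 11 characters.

Line 1: ['why', 'to', 'who'] (min_width=10, slack=1)
Line 2: ['plate', 'sea'] (min_width=9, slack=2)
Line 3: ['dirty', 'word'] (min_width=10, slack=1)
Line 4: ['who', 'by'] (min_width=6, slack=5)
Line 5: ['number'] (min_width=6, slack=5)
Line 6: ['young'] (min_width=5, slack=6)
Line 7: ['festival'] (min_width=8, slack=3)
Line 8: ['version'] (min_width=7, slack=4)
Line 9: ['wolf', 'the'] (min_width=8, slack=3)
Line 10: ['for', 'cherry'] (min_width=10, slack=1)
Line 11: ['clean'] (min_width=5, slack=6)

Answer: |why to who |
|plate sea  |
|dirty word |
|who by     |
|number     |
|young      |
|festival   |
|version    |
|wolf the   |
|for cherry |
|clean      |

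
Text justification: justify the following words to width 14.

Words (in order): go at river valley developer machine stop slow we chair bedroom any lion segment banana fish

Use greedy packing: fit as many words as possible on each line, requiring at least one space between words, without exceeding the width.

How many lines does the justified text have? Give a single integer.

Answer: 8

Derivation:
Line 1: ['go', 'at', 'river'] (min_width=11, slack=3)
Line 2: ['valley'] (min_width=6, slack=8)
Line 3: ['developer'] (min_width=9, slack=5)
Line 4: ['machine', 'stop'] (min_width=12, slack=2)
Line 5: ['slow', 'we', 'chair'] (min_width=13, slack=1)
Line 6: ['bedroom', 'any'] (min_width=11, slack=3)
Line 7: ['lion', 'segment'] (min_width=12, slack=2)
Line 8: ['banana', 'fish'] (min_width=11, slack=3)
Total lines: 8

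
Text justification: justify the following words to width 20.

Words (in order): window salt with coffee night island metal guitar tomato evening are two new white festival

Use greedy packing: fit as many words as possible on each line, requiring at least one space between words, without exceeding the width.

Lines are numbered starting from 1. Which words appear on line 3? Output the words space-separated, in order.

Line 1: ['window', 'salt', 'with'] (min_width=16, slack=4)
Line 2: ['coffee', 'night', 'island'] (min_width=19, slack=1)
Line 3: ['metal', 'guitar', 'tomato'] (min_width=19, slack=1)
Line 4: ['evening', 'are', 'two', 'new'] (min_width=19, slack=1)
Line 5: ['white', 'festival'] (min_width=14, slack=6)

Answer: metal guitar tomato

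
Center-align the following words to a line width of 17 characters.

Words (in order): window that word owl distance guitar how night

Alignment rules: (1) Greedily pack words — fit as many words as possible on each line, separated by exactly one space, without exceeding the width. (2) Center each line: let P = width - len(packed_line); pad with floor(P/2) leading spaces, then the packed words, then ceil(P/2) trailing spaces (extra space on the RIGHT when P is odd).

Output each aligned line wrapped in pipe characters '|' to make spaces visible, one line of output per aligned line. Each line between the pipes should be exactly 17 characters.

Answer: |window that word |
|  owl distance   |
|guitar how night |

Derivation:
Line 1: ['window', 'that', 'word'] (min_width=16, slack=1)
Line 2: ['owl', 'distance'] (min_width=12, slack=5)
Line 3: ['guitar', 'how', 'night'] (min_width=16, slack=1)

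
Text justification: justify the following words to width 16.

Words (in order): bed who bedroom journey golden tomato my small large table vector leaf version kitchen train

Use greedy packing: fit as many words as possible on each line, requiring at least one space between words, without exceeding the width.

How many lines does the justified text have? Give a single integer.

Answer: 7

Derivation:
Line 1: ['bed', 'who', 'bedroom'] (min_width=15, slack=1)
Line 2: ['journey', 'golden'] (min_width=14, slack=2)
Line 3: ['tomato', 'my', 'small'] (min_width=15, slack=1)
Line 4: ['large', 'table'] (min_width=11, slack=5)
Line 5: ['vector', 'leaf'] (min_width=11, slack=5)
Line 6: ['version', 'kitchen'] (min_width=15, slack=1)
Line 7: ['train'] (min_width=5, slack=11)
Total lines: 7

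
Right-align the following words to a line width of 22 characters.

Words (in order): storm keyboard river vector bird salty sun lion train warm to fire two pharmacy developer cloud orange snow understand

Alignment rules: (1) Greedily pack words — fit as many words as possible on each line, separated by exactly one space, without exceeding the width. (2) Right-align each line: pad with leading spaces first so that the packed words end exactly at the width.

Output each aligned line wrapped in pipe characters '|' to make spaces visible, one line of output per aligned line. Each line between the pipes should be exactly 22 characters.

Line 1: ['storm', 'keyboard', 'river'] (min_width=20, slack=2)
Line 2: ['vector', 'bird', 'salty', 'sun'] (min_width=21, slack=1)
Line 3: ['lion', 'train', 'warm', 'to'] (min_width=18, slack=4)
Line 4: ['fire', 'two', 'pharmacy'] (min_width=17, slack=5)
Line 5: ['developer', 'cloud', 'orange'] (min_width=22, slack=0)
Line 6: ['snow', 'understand'] (min_width=15, slack=7)

Answer: |  storm keyboard river|
| vector bird salty sun|
|    lion train warm to|
|     fire two pharmacy|
|developer cloud orange|
|       snow understand|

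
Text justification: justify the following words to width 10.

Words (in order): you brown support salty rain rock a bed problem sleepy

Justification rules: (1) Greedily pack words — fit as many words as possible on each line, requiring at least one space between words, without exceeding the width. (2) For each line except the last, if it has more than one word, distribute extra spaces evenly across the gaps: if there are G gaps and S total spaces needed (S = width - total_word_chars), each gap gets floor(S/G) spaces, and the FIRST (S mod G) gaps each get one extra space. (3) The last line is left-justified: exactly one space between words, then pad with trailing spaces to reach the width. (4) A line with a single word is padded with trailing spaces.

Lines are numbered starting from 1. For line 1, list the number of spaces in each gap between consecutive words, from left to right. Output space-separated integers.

Line 1: ['you', 'brown'] (min_width=9, slack=1)
Line 2: ['support'] (min_width=7, slack=3)
Line 3: ['salty', 'rain'] (min_width=10, slack=0)
Line 4: ['rock', 'a', 'bed'] (min_width=10, slack=0)
Line 5: ['problem'] (min_width=7, slack=3)
Line 6: ['sleepy'] (min_width=6, slack=4)

Answer: 2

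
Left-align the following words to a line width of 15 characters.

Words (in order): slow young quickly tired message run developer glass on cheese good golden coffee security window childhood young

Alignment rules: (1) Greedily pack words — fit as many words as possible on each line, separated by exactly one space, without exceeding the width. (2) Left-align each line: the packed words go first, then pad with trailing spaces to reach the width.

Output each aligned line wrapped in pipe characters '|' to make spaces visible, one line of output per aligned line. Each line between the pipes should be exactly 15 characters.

Answer: |slow young     |
|quickly tired  |
|message run    |
|developer glass|
|on cheese good |
|golden coffee  |
|security window|
|childhood young|

Derivation:
Line 1: ['slow', 'young'] (min_width=10, slack=5)
Line 2: ['quickly', 'tired'] (min_width=13, slack=2)
Line 3: ['message', 'run'] (min_width=11, slack=4)
Line 4: ['developer', 'glass'] (min_width=15, slack=0)
Line 5: ['on', 'cheese', 'good'] (min_width=14, slack=1)
Line 6: ['golden', 'coffee'] (min_width=13, slack=2)
Line 7: ['security', 'window'] (min_width=15, slack=0)
Line 8: ['childhood', 'young'] (min_width=15, slack=0)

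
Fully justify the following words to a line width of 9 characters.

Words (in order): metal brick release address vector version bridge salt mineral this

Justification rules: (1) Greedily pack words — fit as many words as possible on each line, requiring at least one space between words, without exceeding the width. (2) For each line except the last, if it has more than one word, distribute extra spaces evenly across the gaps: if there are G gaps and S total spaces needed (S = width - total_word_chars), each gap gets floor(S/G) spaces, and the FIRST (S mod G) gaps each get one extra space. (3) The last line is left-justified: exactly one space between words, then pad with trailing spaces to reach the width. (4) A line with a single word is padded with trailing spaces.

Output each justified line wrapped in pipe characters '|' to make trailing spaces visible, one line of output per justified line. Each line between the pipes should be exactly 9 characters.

Line 1: ['metal'] (min_width=5, slack=4)
Line 2: ['brick'] (min_width=5, slack=4)
Line 3: ['release'] (min_width=7, slack=2)
Line 4: ['address'] (min_width=7, slack=2)
Line 5: ['vector'] (min_width=6, slack=3)
Line 6: ['version'] (min_width=7, slack=2)
Line 7: ['bridge'] (min_width=6, slack=3)
Line 8: ['salt'] (min_width=4, slack=5)
Line 9: ['mineral'] (min_width=7, slack=2)
Line 10: ['this'] (min_width=4, slack=5)

Answer: |metal    |
|brick    |
|release  |
|address  |
|vector   |
|version  |
|bridge   |
|salt     |
|mineral  |
|this     |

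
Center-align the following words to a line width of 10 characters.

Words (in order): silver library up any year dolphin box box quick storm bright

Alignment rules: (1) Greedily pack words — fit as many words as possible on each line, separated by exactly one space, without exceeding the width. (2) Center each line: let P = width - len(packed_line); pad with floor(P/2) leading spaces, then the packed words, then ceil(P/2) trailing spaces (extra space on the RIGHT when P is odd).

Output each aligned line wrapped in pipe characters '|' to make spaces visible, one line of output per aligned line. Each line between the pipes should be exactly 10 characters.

Line 1: ['silver'] (min_width=6, slack=4)
Line 2: ['library', 'up'] (min_width=10, slack=0)
Line 3: ['any', 'year'] (min_width=8, slack=2)
Line 4: ['dolphin'] (min_width=7, slack=3)
Line 5: ['box', 'box'] (min_width=7, slack=3)
Line 6: ['quick'] (min_width=5, slack=5)
Line 7: ['storm'] (min_width=5, slack=5)
Line 8: ['bright'] (min_width=6, slack=4)

Answer: |  silver  |
|library up|
| any year |
| dolphin  |
| box box  |
|  quick   |
|  storm   |
|  bright  |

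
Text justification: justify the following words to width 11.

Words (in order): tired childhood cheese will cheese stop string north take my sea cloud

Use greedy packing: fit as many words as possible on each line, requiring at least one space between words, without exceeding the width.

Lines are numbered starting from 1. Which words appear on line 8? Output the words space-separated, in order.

Answer: cloud

Derivation:
Line 1: ['tired'] (min_width=5, slack=6)
Line 2: ['childhood'] (min_width=9, slack=2)
Line 3: ['cheese', 'will'] (min_width=11, slack=0)
Line 4: ['cheese', 'stop'] (min_width=11, slack=0)
Line 5: ['string'] (min_width=6, slack=5)
Line 6: ['north', 'take'] (min_width=10, slack=1)
Line 7: ['my', 'sea'] (min_width=6, slack=5)
Line 8: ['cloud'] (min_width=5, slack=6)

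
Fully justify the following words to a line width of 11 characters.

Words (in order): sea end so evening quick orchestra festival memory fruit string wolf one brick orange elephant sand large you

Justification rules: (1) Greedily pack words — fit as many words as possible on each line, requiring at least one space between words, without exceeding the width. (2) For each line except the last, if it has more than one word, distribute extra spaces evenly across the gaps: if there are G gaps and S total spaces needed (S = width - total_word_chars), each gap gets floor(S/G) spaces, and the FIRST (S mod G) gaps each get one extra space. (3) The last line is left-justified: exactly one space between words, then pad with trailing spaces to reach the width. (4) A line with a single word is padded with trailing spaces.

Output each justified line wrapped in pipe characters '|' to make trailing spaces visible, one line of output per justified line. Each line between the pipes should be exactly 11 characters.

Line 1: ['sea', 'end', 'so'] (min_width=10, slack=1)
Line 2: ['evening'] (min_width=7, slack=4)
Line 3: ['quick'] (min_width=5, slack=6)
Line 4: ['orchestra'] (min_width=9, slack=2)
Line 5: ['festival'] (min_width=8, slack=3)
Line 6: ['memory'] (min_width=6, slack=5)
Line 7: ['fruit'] (min_width=5, slack=6)
Line 8: ['string', 'wolf'] (min_width=11, slack=0)
Line 9: ['one', 'brick'] (min_width=9, slack=2)
Line 10: ['orange'] (min_width=6, slack=5)
Line 11: ['elephant'] (min_width=8, slack=3)
Line 12: ['sand', 'large'] (min_width=10, slack=1)
Line 13: ['you'] (min_width=3, slack=8)

Answer: |sea  end so|
|evening    |
|quick      |
|orchestra  |
|festival   |
|memory     |
|fruit      |
|string wolf|
|one   brick|
|orange     |
|elephant   |
|sand  large|
|you        |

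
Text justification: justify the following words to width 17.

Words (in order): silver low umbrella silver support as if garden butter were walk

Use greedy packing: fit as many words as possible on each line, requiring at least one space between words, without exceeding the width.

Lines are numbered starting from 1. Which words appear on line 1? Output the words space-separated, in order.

Line 1: ['silver', 'low'] (min_width=10, slack=7)
Line 2: ['umbrella', 'silver'] (min_width=15, slack=2)
Line 3: ['support', 'as', 'if'] (min_width=13, slack=4)
Line 4: ['garden', 'butter'] (min_width=13, slack=4)
Line 5: ['were', 'walk'] (min_width=9, slack=8)

Answer: silver low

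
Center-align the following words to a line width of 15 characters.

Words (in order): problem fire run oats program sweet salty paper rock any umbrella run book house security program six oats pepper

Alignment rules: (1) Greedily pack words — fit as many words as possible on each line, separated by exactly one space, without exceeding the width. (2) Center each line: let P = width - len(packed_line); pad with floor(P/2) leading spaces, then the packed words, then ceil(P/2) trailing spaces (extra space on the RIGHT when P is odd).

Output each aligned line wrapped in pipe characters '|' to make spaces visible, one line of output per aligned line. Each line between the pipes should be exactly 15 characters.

Answer: | problem fire  |
|   run oats    |
| program sweet |
|  salty paper  |
|   rock any    |
| umbrella run  |
|  book house   |
|   security    |
|  program six  |
|  oats pepper  |

Derivation:
Line 1: ['problem', 'fire'] (min_width=12, slack=3)
Line 2: ['run', 'oats'] (min_width=8, slack=7)
Line 3: ['program', 'sweet'] (min_width=13, slack=2)
Line 4: ['salty', 'paper'] (min_width=11, slack=4)
Line 5: ['rock', 'any'] (min_width=8, slack=7)
Line 6: ['umbrella', 'run'] (min_width=12, slack=3)
Line 7: ['book', 'house'] (min_width=10, slack=5)
Line 8: ['security'] (min_width=8, slack=7)
Line 9: ['program', 'six'] (min_width=11, slack=4)
Line 10: ['oats', 'pepper'] (min_width=11, slack=4)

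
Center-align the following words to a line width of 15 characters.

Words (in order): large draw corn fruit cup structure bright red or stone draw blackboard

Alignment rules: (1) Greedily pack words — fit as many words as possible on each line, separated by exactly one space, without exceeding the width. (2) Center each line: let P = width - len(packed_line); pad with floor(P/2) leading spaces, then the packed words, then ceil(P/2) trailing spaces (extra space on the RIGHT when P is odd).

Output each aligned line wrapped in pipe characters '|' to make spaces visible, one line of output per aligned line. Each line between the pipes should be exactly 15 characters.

Line 1: ['large', 'draw', 'corn'] (min_width=15, slack=0)
Line 2: ['fruit', 'cup'] (min_width=9, slack=6)
Line 3: ['structure'] (min_width=9, slack=6)
Line 4: ['bright', 'red', 'or'] (min_width=13, slack=2)
Line 5: ['stone', 'draw'] (min_width=10, slack=5)
Line 6: ['blackboard'] (min_width=10, slack=5)

Answer: |large draw corn|
|   fruit cup   |
|   structure   |
| bright red or |
|  stone draw   |
|  blackboard   |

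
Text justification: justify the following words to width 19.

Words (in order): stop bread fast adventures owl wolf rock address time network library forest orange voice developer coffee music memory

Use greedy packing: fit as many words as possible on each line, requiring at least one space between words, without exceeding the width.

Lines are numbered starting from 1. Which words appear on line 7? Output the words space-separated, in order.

Answer: music memory

Derivation:
Line 1: ['stop', 'bread', 'fast'] (min_width=15, slack=4)
Line 2: ['adventures', 'owl', 'wolf'] (min_width=19, slack=0)
Line 3: ['rock', 'address', 'time'] (min_width=17, slack=2)
Line 4: ['network', 'library'] (min_width=15, slack=4)
Line 5: ['forest', 'orange', 'voice'] (min_width=19, slack=0)
Line 6: ['developer', 'coffee'] (min_width=16, slack=3)
Line 7: ['music', 'memory'] (min_width=12, slack=7)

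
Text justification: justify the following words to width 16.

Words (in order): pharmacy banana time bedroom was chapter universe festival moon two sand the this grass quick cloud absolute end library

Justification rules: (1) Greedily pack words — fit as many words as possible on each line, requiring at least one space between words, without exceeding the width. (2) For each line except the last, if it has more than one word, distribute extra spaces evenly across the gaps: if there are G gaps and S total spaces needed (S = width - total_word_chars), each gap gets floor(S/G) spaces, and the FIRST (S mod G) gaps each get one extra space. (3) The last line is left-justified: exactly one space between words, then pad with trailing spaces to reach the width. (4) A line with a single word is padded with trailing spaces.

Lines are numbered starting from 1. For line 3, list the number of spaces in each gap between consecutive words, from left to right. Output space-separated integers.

Answer: 1

Derivation:
Line 1: ['pharmacy', 'banana'] (min_width=15, slack=1)
Line 2: ['time', 'bedroom', 'was'] (min_width=16, slack=0)
Line 3: ['chapter', 'universe'] (min_width=16, slack=0)
Line 4: ['festival', 'moon'] (min_width=13, slack=3)
Line 5: ['two', 'sand', 'the'] (min_width=12, slack=4)
Line 6: ['this', 'grass', 'quick'] (min_width=16, slack=0)
Line 7: ['cloud', 'absolute'] (min_width=14, slack=2)
Line 8: ['end', 'library'] (min_width=11, slack=5)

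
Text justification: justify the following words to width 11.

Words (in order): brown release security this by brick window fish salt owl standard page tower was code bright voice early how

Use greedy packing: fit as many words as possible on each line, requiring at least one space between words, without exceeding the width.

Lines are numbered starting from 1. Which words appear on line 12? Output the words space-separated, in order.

Line 1: ['brown'] (min_width=5, slack=6)
Line 2: ['release'] (min_width=7, slack=4)
Line 3: ['security'] (min_width=8, slack=3)
Line 4: ['this', 'by'] (min_width=7, slack=4)
Line 5: ['brick'] (min_width=5, slack=6)
Line 6: ['window', 'fish'] (min_width=11, slack=0)
Line 7: ['salt', 'owl'] (min_width=8, slack=3)
Line 8: ['standard'] (min_width=8, slack=3)
Line 9: ['page', 'tower'] (min_width=10, slack=1)
Line 10: ['was', 'code'] (min_width=8, slack=3)
Line 11: ['bright'] (min_width=6, slack=5)
Line 12: ['voice', 'early'] (min_width=11, slack=0)
Line 13: ['how'] (min_width=3, slack=8)

Answer: voice early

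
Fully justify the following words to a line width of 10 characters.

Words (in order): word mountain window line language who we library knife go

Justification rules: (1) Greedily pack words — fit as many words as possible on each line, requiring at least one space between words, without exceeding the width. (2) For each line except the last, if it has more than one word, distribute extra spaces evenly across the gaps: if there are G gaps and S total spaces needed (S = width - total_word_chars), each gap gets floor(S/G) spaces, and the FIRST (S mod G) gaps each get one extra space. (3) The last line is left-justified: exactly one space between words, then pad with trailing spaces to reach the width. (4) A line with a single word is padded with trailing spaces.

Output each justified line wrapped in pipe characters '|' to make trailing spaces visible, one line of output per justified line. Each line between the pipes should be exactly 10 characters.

Line 1: ['word'] (min_width=4, slack=6)
Line 2: ['mountain'] (min_width=8, slack=2)
Line 3: ['window'] (min_width=6, slack=4)
Line 4: ['line'] (min_width=4, slack=6)
Line 5: ['language'] (min_width=8, slack=2)
Line 6: ['who', 'we'] (min_width=6, slack=4)
Line 7: ['library'] (min_width=7, slack=3)
Line 8: ['knife', 'go'] (min_width=8, slack=2)

Answer: |word      |
|mountain  |
|window    |
|line      |
|language  |
|who     we|
|library   |
|knife go  |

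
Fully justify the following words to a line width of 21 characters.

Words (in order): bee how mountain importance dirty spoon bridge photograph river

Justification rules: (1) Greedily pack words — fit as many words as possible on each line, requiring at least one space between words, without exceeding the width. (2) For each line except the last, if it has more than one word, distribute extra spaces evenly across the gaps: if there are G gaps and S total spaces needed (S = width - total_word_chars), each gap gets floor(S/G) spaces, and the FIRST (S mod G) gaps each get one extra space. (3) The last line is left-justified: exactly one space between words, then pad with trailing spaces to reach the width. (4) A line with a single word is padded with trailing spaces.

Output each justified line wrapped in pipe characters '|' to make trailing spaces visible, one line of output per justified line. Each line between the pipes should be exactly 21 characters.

Line 1: ['bee', 'how', 'mountain'] (min_width=16, slack=5)
Line 2: ['importance', 'dirty'] (min_width=16, slack=5)
Line 3: ['spoon', 'bridge'] (min_width=12, slack=9)
Line 4: ['photograph', 'river'] (min_width=16, slack=5)

Answer: |bee    how   mountain|
|importance      dirty|
|spoon          bridge|
|photograph river     |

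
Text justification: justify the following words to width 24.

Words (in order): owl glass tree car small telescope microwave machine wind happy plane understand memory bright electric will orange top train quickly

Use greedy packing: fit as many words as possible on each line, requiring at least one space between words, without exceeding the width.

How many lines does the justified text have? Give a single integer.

Answer: 6

Derivation:
Line 1: ['owl', 'glass', 'tree', 'car', 'small'] (min_width=24, slack=0)
Line 2: ['telescope', 'microwave'] (min_width=19, slack=5)
Line 3: ['machine', 'wind', 'happy', 'plane'] (min_width=24, slack=0)
Line 4: ['understand', 'memory', 'bright'] (min_width=24, slack=0)
Line 5: ['electric', 'will', 'orange', 'top'] (min_width=24, slack=0)
Line 6: ['train', 'quickly'] (min_width=13, slack=11)
Total lines: 6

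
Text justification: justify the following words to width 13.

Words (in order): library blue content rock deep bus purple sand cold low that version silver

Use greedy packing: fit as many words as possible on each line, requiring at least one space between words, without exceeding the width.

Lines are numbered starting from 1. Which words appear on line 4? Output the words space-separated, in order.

Answer: purple sand

Derivation:
Line 1: ['library', 'blue'] (min_width=12, slack=1)
Line 2: ['content', 'rock'] (min_width=12, slack=1)
Line 3: ['deep', 'bus'] (min_width=8, slack=5)
Line 4: ['purple', 'sand'] (min_width=11, slack=2)
Line 5: ['cold', 'low', 'that'] (min_width=13, slack=0)
Line 6: ['version'] (min_width=7, slack=6)
Line 7: ['silver'] (min_width=6, slack=7)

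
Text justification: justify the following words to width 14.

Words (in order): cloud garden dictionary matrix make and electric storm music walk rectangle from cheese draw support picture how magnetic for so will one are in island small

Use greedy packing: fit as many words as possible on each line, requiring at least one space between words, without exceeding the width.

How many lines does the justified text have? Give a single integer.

Answer: 13

Derivation:
Line 1: ['cloud', 'garden'] (min_width=12, slack=2)
Line 2: ['dictionary'] (min_width=10, slack=4)
Line 3: ['matrix', 'make'] (min_width=11, slack=3)
Line 4: ['and', 'electric'] (min_width=12, slack=2)
Line 5: ['storm', 'music'] (min_width=11, slack=3)
Line 6: ['walk', 'rectangle'] (min_width=14, slack=0)
Line 7: ['from', 'cheese'] (min_width=11, slack=3)
Line 8: ['draw', 'support'] (min_width=12, slack=2)
Line 9: ['picture', 'how'] (min_width=11, slack=3)
Line 10: ['magnetic', 'for'] (min_width=12, slack=2)
Line 11: ['so', 'will', 'one'] (min_width=11, slack=3)
Line 12: ['are', 'in', 'island'] (min_width=13, slack=1)
Line 13: ['small'] (min_width=5, slack=9)
Total lines: 13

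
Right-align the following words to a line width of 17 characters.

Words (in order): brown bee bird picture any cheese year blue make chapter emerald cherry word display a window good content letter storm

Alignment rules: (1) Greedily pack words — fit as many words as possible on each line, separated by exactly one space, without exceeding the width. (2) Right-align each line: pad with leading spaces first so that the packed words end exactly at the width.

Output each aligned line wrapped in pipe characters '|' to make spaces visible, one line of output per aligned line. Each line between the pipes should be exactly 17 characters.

Answer: |   brown bee bird|
|      picture any|
| cheese year blue|
|     make chapter|
|   emerald cherry|
|   word display a|
|      window good|
|   content letter|
|            storm|

Derivation:
Line 1: ['brown', 'bee', 'bird'] (min_width=14, slack=3)
Line 2: ['picture', 'any'] (min_width=11, slack=6)
Line 3: ['cheese', 'year', 'blue'] (min_width=16, slack=1)
Line 4: ['make', 'chapter'] (min_width=12, slack=5)
Line 5: ['emerald', 'cherry'] (min_width=14, slack=3)
Line 6: ['word', 'display', 'a'] (min_width=14, slack=3)
Line 7: ['window', 'good'] (min_width=11, slack=6)
Line 8: ['content', 'letter'] (min_width=14, slack=3)
Line 9: ['storm'] (min_width=5, slack=12)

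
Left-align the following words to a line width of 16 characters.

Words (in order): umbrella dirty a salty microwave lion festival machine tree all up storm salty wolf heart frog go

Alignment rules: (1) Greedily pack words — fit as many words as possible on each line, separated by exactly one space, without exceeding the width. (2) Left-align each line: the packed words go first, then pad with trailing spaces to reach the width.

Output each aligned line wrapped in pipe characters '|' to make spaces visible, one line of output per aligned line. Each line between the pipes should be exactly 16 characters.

Answer: |umbrella dirty a|
|salty microwave |
|lion festival   |
|machine tree all|
|up storm salty  |
|wolf heart frog |
|go              |

Derivation:
Line 1: ['umbrella', 'dirty', 'a'] (min_width=16, slack=0)
Line 2: ['salty', 'microwave'] (min_width=15, slack=1)
Line 3: ['lion', 'festival'] (min_width=13, slack=3)
Line 4: ['machine', 'tree', 'all'] (min_width=16, slack=0)
Line 5: ['up', 'storm', 'salty'] (min_width=14, slack=2)
Line 6: ['wolf', 'heart', 'frog'] (min_width=15, slack=1)
Line 7: ['go'] (min_width=2, slack=14)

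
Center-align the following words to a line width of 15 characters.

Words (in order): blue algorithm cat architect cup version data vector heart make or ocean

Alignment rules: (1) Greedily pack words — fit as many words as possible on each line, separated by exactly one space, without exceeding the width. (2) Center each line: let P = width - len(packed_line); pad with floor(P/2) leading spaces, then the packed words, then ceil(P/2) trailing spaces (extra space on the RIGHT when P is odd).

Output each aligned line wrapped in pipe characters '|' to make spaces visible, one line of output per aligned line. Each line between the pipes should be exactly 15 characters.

Line 1: ['blue', 'algorithm'] (min_width=14, slack=1)
Line 2: ['cat', 'architect'] (min_width=13, slack=2)
Line 3: ['cup', 'version'] (min_width=11, slack=4)
Line 4: ['data', 'vector'] (min_width=11, slack=4)
Line 5: ['heart', 'make', 'or'] (min_width=13, slack=2)
Line 6: ['ocean'] (min_width=5, slack=10)

Answer: |blue algorithm |
| cat architect |
|  cup version  |
|  data vector  |
| heart make or |
|     ocean     |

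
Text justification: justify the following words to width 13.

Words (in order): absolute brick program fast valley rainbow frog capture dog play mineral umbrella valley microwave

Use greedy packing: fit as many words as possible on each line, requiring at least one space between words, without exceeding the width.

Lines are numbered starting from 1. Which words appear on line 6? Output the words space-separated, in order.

Answer: play mineral

Derivation:
Line 1: ['absolute'] (min_width=8, slack=5)
Line 2: ['brick', 'program'] (min_width=13, slack=0)
Line 3: ['fast', 'valley'] (min_width=11, slack=2)
Line 4: ['rainbow', 'frog'] (min_width=12, slack=1)
Line 5: ['capture', 'dog'] (min_width=11, slack=2)
Line 6: ['play', 'mineral'] (min_width=12, slack=1)
Line 7: ['umbrella'] (min_width=8, slack=5)
Line 8: ['valley'] (min_width=6, slack=7)
Line 9: ['microwave'] (min_width=9, slack=4)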